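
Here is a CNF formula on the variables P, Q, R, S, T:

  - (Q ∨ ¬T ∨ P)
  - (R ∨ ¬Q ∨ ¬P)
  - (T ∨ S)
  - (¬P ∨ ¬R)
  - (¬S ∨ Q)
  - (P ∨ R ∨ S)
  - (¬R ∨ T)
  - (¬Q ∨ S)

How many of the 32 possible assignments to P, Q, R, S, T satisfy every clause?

Satisfying assignments:
  P=0 Q=1 R=0 S=1 T=0
  P=0 Q=1 R=0 S=1 T=1
  P=0 Q=1 R=1 S=1 T=1
  P=1 Q=0 R=0 S=0 T=1
Count: 4.

4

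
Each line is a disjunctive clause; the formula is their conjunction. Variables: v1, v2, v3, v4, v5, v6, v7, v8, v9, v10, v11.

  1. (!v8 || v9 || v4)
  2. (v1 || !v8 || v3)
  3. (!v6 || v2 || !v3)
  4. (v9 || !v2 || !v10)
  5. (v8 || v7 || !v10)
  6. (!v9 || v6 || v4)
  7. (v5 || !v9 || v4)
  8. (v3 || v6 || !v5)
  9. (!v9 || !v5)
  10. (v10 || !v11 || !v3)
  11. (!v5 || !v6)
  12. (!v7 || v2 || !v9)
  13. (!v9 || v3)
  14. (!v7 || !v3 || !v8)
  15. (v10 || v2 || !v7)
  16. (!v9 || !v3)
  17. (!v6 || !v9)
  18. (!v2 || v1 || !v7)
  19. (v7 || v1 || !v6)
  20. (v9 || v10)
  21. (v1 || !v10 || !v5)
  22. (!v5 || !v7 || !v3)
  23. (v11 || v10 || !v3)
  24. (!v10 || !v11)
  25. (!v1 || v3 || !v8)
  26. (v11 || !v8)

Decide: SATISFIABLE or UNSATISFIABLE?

Try v1 = False.
Branch on v2: take v2 = False.
Try v3 = True.
  then v6 is forced to False.
  then v9 is forced to False.
  then v10 is forced to True.
  then v5 is forced to False.
  then v11 is forced to False.
  then v8 is forced to False.
  then v7 is forced to True.
v4 is now unconstrained; take v4 = False.
Every clause has at least one true literal under this assignment.
So v1 = F, v2 = F, v3 = T, v4 = F, v5 = F, v6 = F, v7 = T, v8 = F, v9 = F, v10 = T, v11 = F is a satisfying assignment.

SATISFIABLE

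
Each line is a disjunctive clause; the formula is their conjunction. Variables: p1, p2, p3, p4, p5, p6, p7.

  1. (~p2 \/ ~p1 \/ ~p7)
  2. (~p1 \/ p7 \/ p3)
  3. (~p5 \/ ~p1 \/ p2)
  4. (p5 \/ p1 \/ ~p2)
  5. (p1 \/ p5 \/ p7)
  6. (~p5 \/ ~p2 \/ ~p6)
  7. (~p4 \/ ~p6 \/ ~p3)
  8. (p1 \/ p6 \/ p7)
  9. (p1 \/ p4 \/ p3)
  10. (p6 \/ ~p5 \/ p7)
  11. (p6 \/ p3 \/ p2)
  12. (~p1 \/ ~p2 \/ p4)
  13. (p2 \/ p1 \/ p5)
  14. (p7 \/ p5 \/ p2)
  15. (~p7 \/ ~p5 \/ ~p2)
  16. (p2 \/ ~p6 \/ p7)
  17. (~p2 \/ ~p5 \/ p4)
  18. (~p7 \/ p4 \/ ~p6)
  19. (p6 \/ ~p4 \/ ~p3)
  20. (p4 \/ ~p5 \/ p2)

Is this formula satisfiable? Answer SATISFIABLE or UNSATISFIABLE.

Set p1 = False and propagate.
Set p2 = False and propagate.
  then p5 is forced to True.
  then p4 is forced to True.
The remaining clauses are satisfied by p3 = False, p6 = True, p7 = True.
Every clause has at least one true literal under this assignment.
So p1=F, p2=F, p3=F, p4=T, p5=T, p6=T, p7=T is a satisfying assignment.

SATISFIABLE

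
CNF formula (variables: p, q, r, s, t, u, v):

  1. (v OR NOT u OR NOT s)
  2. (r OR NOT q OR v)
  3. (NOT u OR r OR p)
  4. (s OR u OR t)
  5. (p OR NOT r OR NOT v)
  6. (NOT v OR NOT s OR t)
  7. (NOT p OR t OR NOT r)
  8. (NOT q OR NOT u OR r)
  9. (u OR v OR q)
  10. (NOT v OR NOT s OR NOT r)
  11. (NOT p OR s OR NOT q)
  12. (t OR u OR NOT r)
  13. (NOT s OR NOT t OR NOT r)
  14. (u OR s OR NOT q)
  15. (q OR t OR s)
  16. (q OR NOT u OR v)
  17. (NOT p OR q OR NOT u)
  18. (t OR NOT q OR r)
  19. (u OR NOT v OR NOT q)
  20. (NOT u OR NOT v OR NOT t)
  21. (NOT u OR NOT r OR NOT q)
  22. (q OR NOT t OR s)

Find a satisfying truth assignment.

p=0, q=0, r=0, s=1, t=1, u=0, v=1

Check each clause:
  1. (NOT s OR v OR NOT u) — NOT u is true.
  2. (v OR r OR NOT q) — NOT q is true.
  3. (NOT u OR p OR r) — NOT u is true.
  4. (u OR s OR t) — s is true.
  5. (p OR NOT v OR NOT r) — NOT r is true.
  6. (t OR NOT s OR NOT v) — t is true.
  7. (t OR NOT r OR NOT p) — NOT r is true.
  8. (NOT u OR r OR NOT q) — NOT u is true.
  9. (q OR v OR u) — v is true.
  10. (NOT r OR NOT s OR NOT v) — NOT r is true.
  11. (s OR NOT p OR NOT q) — s is true.
  12. (NOT r OR u OR t) — NOT r is true.
  13. (NOT r OR NOT s OR NOT t) — NOT r is true.
  14. (s OR u OR NOT q) — s is true.
  15. (s OR q OR t) — s is true.
  16. (q OR v OR NOT u) — NOT u is true.
  17. (NOT p OR q OR NOT u) — NOT u is true.
  18. (t OR NOT q OR r) — t is true.
  19. (NOT q OR u OR NOT v) — NOT q is true.
  20. (NOT v OR NOT u OR NOT t) — NOT u is true.
  21. (NOT r OR NOT q OR NOT u) — NOT u is true.
  22. (NOT t OR q OR s) — s is true.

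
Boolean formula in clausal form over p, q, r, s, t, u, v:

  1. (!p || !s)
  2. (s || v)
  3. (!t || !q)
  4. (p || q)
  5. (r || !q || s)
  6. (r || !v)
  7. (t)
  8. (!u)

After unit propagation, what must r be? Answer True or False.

True

Unit clause (t) sets t = True.
(!t || !q): since t = True, the clause reduces to (!q). q = False.
(q || p): since q = False, the clause reduces to (p). p = True.
(!p || !s) with p = True leaves only !s, so s = False.
From (s || v) and s = False: v = True.
In (!v || r), !v is now false; r must hold, so r = True.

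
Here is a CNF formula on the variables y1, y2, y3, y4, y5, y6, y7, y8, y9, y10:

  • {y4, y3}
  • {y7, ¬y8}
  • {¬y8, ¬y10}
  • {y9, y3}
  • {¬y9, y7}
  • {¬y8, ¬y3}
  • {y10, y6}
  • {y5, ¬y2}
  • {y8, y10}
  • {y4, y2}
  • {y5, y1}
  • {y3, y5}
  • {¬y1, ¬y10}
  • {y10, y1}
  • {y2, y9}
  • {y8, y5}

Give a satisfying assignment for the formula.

y1=T, y2=F, y3=F, y4=T, y5=T, y6=T, y7=T, y8=T, y9=T, y10=F

y4 occurs only positively in the remaining clauses — set y4 = True.
y5 occurs only positively in the remaining clauses — set y5 = True.
Set y1 = True and propagate.
  then y10 is forced to False.
  then y6 is forced to True.
  then y8 is forced to True.
  then y7 is forced to True.
  then y3 is forced to False.
  then y9 is forced to True.
y2 is now unconstrained; take y2 = False.
Every clause has at least one true literal under this assignment.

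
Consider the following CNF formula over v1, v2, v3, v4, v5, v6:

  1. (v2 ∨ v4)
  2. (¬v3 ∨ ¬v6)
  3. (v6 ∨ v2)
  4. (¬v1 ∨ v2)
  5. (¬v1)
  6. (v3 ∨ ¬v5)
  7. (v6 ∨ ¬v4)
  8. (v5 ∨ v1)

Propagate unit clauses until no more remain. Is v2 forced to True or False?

True

(¬v1) is a unit clause: v1 = False.
(v1 ∨ v5) with v1 = False leaves only v5, so v5 = True.
(¬v5 ∨ v3) with v5 = True leaves only v3, so v3 = True.
(¬v3 ∨ ¬v6): since v3 = True, the clause reduces to (¬v6). v6 = False.
(v2 ∨ v6): since v6 = False, the clause reduces to (v2). v2 = True.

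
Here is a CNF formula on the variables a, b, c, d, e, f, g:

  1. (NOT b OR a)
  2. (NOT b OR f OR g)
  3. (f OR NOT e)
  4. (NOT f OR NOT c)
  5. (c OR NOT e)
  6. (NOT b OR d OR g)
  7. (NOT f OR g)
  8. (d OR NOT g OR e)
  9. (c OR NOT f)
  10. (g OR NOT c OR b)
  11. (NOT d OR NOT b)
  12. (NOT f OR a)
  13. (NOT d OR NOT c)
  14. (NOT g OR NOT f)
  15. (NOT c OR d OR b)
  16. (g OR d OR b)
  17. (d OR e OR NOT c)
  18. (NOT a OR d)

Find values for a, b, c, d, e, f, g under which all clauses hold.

a=False, b=False, c=False, d=True, e=False, f=False, g=False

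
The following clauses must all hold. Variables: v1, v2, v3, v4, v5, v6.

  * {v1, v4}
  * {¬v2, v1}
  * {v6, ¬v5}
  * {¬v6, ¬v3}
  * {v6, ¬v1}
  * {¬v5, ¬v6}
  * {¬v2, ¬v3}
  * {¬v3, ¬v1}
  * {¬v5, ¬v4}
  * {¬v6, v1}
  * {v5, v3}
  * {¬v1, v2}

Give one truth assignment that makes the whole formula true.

Set v1 = False and propagate.
  then v4 is forced to True.
  then v2 is forced to False.
  then v5 is forced to False.
  then v6 is forced to False.
  then v3 is forced to True.

v1 = False, v2 = False, v3 = True, v4 = True, v5 = False, v6 = False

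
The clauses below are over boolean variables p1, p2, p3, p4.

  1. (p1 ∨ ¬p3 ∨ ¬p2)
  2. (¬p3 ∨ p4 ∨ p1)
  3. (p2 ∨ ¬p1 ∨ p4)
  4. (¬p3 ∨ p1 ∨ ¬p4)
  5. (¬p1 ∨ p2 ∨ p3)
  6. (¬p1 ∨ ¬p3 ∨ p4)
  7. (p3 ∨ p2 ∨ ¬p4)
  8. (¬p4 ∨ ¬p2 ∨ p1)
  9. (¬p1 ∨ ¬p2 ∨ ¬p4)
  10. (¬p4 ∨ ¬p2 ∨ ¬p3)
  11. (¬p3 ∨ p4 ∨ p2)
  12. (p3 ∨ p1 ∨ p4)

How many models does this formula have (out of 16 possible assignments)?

The models are:
  p1=T p2=F p3=T p4=T
  p1=T p2=T p3=F p4=F
Count: 2.

2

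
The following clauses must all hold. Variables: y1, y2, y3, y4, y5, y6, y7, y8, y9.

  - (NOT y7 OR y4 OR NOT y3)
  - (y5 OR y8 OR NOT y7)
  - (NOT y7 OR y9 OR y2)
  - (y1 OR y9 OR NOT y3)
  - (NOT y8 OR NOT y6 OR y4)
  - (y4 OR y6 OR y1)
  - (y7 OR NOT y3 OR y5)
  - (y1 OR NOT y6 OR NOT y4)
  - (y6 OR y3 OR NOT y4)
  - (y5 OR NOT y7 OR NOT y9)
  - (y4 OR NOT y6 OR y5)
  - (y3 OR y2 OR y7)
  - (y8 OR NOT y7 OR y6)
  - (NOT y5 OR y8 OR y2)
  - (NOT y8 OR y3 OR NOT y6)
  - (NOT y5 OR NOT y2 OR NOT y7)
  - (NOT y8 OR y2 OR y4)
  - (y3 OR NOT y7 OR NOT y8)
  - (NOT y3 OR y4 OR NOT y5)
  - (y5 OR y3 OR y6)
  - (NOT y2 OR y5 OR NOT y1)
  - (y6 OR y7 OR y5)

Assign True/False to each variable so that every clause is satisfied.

Branch on y1: take y1 = False.
The remaining clauses are satisfied by y2 = True, y3 = False, y4 = False, y5 = True, y6 = True, y7 = False, y8 = False, y9 = False.
Every clause has at least one true literal under this assignment.

y1=F, y2=T, y3=F, y4=F, y5=T, y6=T, y7=F, y8=F, y9=F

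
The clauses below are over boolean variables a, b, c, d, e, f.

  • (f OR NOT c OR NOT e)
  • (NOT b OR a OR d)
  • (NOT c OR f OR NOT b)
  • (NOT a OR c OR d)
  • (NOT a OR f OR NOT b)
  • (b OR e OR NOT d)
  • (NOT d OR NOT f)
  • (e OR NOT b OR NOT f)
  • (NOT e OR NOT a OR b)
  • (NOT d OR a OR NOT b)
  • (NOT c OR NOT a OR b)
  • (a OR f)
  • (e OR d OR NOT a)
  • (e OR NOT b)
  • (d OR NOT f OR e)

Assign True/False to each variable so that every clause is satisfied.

a=0, b=0, c=1, d=0, e=1, f=1

Branch on a: take a = False.
  then f is forced to True.
  then d is forced to False.
  then b is forced to False.
  then e is forced to True.
c is now unconstrained; take c = True.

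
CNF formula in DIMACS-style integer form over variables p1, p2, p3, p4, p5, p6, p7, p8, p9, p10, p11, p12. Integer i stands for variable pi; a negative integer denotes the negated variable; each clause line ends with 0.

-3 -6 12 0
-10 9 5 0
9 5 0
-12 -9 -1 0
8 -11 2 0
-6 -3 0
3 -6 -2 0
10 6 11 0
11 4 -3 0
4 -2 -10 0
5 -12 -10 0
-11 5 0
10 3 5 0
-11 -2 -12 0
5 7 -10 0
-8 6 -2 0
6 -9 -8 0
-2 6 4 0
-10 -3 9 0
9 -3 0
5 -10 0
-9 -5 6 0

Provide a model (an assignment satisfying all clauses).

p1 = True, p2 = False, p3 = False, p4 = True, p5 = True, p6 = False, p7 = True, p8 = True, p9 = False, p10 = False, p11 = True, p12 = True

Check each clause:
  1. {p12, ¬p6, ¬p3} — ¬p6 is true.
  2. {p9, p5, ¬p10} — p5 is true.
  3. {p9, p5} — p5 is true.
  4. {¬p1, ¬p9, ¬p12} — ¬p9 is true.
  5. {p8, p2, ¬p11} — p8 is true.
  6. {¬p3, ¬p6} — ¬p6 is true.
  7. {¬p2, p3, ¬p6} — ¬p6 is true.
  8. {p11, p10, p6} — p11 is true.
  9. {p11, ¬p3, p4} — p11 is true.
  10. {¬p10, p4, ¬p2} — p4 is true.
  11. {¬p10, ¬p12, p5} — p5 is true.
  12. {¬p11, p5} — p5 is true.
  13. {p10, p5, p3} — p5 is true.
  14. {¬p11, ¬p12, ¬p2} — ¬p2 is true.
  15. {p5, p7, ¬p10} — p5 is true.
  16. {¬p8, p6, ¬p2} — ¬p2 is true.
  17. {¬p8, p6, ¬p9} — ¬p9 is true.
  18. {p4, ¬p2, p6} — p4 is true.
  19. {¬p3, p9, ¬p10} — ¬p3 is true.
  20. {p9, ¬p3} — ¬p3 is true.
  21. {p5, ¬p10} — p5 is true.
  22. {¬p9, ¬p5, p6} — ¬p9 is true.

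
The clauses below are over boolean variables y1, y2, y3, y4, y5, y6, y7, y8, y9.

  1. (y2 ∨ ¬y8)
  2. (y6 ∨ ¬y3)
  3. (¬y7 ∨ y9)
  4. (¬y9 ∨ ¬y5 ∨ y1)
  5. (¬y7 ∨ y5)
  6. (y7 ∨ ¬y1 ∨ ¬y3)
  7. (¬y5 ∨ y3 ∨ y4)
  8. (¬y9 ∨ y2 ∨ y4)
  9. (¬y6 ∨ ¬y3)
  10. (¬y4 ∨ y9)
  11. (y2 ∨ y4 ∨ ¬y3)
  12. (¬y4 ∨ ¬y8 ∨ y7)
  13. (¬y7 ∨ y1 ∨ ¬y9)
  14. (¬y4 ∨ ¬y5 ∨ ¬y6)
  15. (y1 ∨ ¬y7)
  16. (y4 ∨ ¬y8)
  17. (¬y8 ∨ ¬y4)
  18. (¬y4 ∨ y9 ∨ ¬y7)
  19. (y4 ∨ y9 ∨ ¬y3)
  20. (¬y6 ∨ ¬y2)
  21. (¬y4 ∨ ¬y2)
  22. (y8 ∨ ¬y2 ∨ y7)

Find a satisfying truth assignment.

y1=0  y2=0  y3=0  y4=1  y5=0  y6=0  y7=0  y8=0  y9=1

Check each clause:
  1. (¬y8 ∨ y2) — ¬y8 is true.
  2. (y6 ∨ ¬y3) — ¬y3 is true.
  3. (¬y7 ∨ y9) — y9 is true.
  4. (¬y9 ∨ y1 ∨ ¬y5) — ¬y5 is true.
  5. (¬y7 ∨ y5) — ¬y7 is true.
  6. (¬y3 ∨ ¬y1 ∨ y7) — ¬y3 is true.
  7. (y4 ∨ ¬y5 ∨ y3) — y4 is true.
  8. (y4 ∨ ¬y9 ∨ y2) — y4 is true.
  9. (¬y3 ∨ ¬y6) — ¬y6 is true.
  10. (¬y4 ∨ y9) — y9 is true.
  11. (y4 ∨ y2 ∨ ¬y3) — y4 is true.
  12. (y7 ∨ ¬y4 ∨ ¬y8) — ¬y8 is true.
  13. (¬y9 ∨ ¬y7 ∨ y1) — ¬y7 is true.
  14. (¬y4 ∨ ¬y6 ∨ ¬y5) — ¬y6 is true.
  15. (y1 ∨ ¬y7) — ¬y7 is true.
  16. (¬y8 ∨ y4) — ¬y8 is true.
  17. (¬y8 ∨ ¬y4) — ¬y8 is true.
  18. (¬y4 ∨ y9 ∨ ¬y7) — ¬y7 is true.
  19. (y9 ∨ ¬y3 ∨ y4) — y9 is true.
  20. (¬y2 ∨ ¬y6) — ¬y6 is true.
  21. (¬y2 ∨ ¬y4) — ¬y2 is true.
  22. (y8 ∨ y7 ∨ ¬y2) — ¬y2 is true.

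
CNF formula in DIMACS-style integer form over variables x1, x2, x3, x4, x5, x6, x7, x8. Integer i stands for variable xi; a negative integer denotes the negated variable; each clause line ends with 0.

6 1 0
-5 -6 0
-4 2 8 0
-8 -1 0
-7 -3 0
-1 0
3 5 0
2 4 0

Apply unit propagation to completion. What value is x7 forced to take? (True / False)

False

Unit clause (NOT x1) sets x1 = False.
In (x1 OR x6), x1 is now false; x6 must hold, so x6 = True.
(NOT x6 OR NOT x5) with x6 = True leaves only NOT x5, so x5 = False.
(x3 OR x5): since x5 = False, the clause reduces to (x3). x3 = True.
From (NOT x7 OR NOT x3) and x3 = True: x7 = False.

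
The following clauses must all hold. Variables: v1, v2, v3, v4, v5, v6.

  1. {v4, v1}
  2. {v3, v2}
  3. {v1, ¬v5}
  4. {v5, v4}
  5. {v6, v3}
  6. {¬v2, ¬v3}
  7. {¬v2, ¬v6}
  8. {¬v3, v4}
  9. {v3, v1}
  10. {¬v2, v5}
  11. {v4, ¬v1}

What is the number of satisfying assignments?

6

The models are:
  v1=F v2=F v3=T v4=T v5=F v6=F
  v1=F v2=F v3=T v4=T v5=F v6=T
  v1=T v2=F v3=T v4=T v5=F v6=F
  v1=T v2=F v3=T v4=T v5=F v6=T
  v1=T v2=F v3=T v4=T v5=T v6=F
  v1=T v2=F v3=T v4=T v5=T v6=T
Count: 6.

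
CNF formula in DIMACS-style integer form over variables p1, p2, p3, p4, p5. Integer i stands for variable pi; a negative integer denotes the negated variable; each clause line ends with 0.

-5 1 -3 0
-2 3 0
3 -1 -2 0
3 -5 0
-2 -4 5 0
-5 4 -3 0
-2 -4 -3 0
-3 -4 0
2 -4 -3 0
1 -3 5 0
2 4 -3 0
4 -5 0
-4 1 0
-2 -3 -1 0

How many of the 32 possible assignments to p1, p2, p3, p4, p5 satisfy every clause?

Satisfying assignments:
  p1=F p2=F p3=F p4=F p5=F
  p1=T p2=F p3=F p4=F p5=F
  p1=T p2=F p3=F p4=T p5=F
That's 3 in total.

3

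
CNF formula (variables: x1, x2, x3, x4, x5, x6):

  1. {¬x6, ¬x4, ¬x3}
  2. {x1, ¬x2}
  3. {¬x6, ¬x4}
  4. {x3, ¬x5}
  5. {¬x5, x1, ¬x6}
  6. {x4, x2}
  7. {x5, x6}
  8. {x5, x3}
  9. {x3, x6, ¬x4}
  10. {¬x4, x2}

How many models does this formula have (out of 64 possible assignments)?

4

Satisfying assignments:
  x1=1 x2=1 x3=1 x4=0 x5=0 x6=1
  x1=1 x2=1 x3=1 x4=0 x5=1 x6=0
  x1=1 x2=1 x3=1 x4=0 x5=1 x6=1
  x1=1 x2=1 x3=1 x4=1 x5=1 x6=0
Count: 4.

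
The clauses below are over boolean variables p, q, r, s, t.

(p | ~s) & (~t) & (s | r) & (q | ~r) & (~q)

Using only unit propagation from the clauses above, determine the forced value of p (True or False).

Unit clause (~t) sets t = False.
Unit clause (~q) sets q = False.
(q | ~r) with q = False leaves only ~r, so r = False.
(s | r): since r = False, the clause reduces to (s). s = True.
In (p | ~s), ~s is now false; p must hold, so p = True.

True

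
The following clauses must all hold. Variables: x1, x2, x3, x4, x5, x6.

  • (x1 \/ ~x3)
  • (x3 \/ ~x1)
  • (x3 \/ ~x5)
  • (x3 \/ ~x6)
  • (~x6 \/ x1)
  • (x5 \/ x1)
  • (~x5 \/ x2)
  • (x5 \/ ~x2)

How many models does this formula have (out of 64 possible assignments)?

8

Split on x1, then x3.
  x1=1, x3=1: x4, x6 free; 2 ways for (x2,x5) × 2^2 = 8.
  x1=1, x3=0: a clause becomes empty — 0.
  x1=0, x3=1: a clause becomes empty — 0.
  x1=0, x3=0: a clause becomes empty — 0.
Total: 8 + 0 + 0 + 0 = 8.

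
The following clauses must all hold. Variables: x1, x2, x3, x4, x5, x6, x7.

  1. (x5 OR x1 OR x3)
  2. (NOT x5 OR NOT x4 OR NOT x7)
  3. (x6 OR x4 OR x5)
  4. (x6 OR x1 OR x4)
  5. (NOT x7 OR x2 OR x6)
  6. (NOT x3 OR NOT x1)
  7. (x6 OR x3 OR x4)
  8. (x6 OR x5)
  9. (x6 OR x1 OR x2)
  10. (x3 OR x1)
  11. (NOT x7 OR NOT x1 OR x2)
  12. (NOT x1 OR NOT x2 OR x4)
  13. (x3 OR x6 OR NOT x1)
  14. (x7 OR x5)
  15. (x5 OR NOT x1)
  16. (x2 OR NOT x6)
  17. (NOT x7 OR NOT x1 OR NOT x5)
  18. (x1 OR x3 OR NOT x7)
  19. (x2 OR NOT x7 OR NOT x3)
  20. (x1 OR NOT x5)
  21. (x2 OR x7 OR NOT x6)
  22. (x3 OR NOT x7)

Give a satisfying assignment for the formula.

x1=F, x2=T, x3=T, x4=T, x5=F, x6=T, x7=T

Check each clause:
  1. (x3 OR x5 OR x1) — x3 is true.
  2. (NOT x5 OR NOT x7 OR NOT x4) — NOT x5 is true.
  3. (x4 OR x6 OR x5) — x4 is true.
  4. (x1 OR x6 OR x4) — x4 is true.
  5. (x2 OR x6 OR NOT x7) — x2 is true.
  6. (NOT x1 OR NOT x3) — NOT x1 is true.
  7. (x4 OR x6 OR x3) — x3 is true.
  8. (x5 OR x6) — x6 is true.
  9. (x1 OR x6 OR x2) — x2 is true.
  10. (x1 OR x3) — x3 is true.
  11. (x2 OR NOT x7 OR NOT x1) — x2 is true.
  12. (NOT x1 OR NOT x2 OR x4) — x4 is true.
  13. (x3 OR x6 OR NOT x1) — x3 is true.
  14. (x5 OR x7) — x7 is true.
  15. (x5 OR NOT x1) — NOT x1 is true.
  16. (x2 OR NOT x6) — x2 is true.
  17. (NOT x5 OR NOT x7 OR NOT x1) — NOT x5 is true.
  18. (x1 OR NOT x7 OR x3) — x3 is true.
  19. (NOT x7 OR x2 OR NOT x3) — x2 is true.
  20. (NOT x5 OR x1) — NOT x5 is true.
  21. (x7 OR NOT x6 OR x2) — x2 is true.
  22. (x3 OR NOT x7) — x3 is true.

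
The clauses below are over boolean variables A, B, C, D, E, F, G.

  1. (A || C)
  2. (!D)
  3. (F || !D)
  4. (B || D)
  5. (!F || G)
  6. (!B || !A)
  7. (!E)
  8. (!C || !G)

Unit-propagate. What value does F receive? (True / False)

(!D) is a unit clause: D = False.
(B || D): since D = False, the clause reduces to (B). B = True.
(!B || !A): since B = True, the clause reduces to (!A). A = False.
From (C || A) and A = False: C = True.
(!E) is a unit clause: E = False.
In (!G || !C), !C is now false; !G must hold, so G = False.
(G || !F) with G = False leaves only !F, so F = False.

False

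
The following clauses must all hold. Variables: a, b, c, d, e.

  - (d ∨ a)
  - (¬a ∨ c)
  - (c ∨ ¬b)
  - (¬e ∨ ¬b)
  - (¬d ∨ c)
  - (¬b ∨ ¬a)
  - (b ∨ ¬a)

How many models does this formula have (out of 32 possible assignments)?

3

Satisfying assignments:
  a=0 b=0 c=1 d=1 e=0
  a=0 b=0 c=1 d=1 e=1
  a=0 b=1 c=1 d=1 e=0
Count: 3.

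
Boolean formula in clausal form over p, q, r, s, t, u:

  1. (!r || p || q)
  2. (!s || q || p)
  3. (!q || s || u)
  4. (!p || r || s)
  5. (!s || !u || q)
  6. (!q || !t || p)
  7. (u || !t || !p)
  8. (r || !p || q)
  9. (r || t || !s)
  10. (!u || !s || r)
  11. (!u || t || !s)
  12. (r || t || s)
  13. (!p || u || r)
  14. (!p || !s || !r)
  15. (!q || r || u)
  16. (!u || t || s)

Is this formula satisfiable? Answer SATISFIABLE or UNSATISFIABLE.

SATISFIABLE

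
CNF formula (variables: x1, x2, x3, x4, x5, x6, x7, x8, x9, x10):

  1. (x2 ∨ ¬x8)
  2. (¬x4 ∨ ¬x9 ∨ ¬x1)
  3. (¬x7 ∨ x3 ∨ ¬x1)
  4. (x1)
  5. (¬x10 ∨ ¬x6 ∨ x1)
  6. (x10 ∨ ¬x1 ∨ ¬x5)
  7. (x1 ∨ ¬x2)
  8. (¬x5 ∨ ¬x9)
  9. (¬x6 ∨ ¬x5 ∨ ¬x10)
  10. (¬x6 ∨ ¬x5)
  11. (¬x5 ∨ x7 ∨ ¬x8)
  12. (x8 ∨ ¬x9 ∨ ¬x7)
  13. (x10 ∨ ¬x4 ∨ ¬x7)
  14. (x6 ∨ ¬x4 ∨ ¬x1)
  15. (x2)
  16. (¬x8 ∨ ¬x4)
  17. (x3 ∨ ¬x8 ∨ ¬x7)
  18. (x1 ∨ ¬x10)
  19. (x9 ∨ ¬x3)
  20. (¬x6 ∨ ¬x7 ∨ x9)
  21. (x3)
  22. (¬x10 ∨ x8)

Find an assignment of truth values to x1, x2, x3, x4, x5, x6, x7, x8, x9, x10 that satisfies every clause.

x1=T, x2=T, x3=T, x4=F, x5=F, x6=F, x7=T, x8=T, x9=T, x10=T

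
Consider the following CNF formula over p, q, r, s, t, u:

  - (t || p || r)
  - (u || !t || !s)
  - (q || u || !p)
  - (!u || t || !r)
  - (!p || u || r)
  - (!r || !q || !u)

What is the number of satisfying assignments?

Split on u, then r.
  u=T, r=T: remaining (p,q,s,t) ∈ {(F,F,F,T); (F,F,T,T); (T,F,F,T); (T,F,T,T)} — 4.
  u=T, r=F: q, s free; 3 ways for (p,t) × 2^2 = 12.
  u=F, r=T: 9 of the 16 assignments to (p,q,s,t) work.
  u=F, r=F: remaining (p,q,s,t) ∈ {(F,F,F,T); (F,T,F,T)} — 2.
Total: 4 + 12 + 9 + 2 = 27.

27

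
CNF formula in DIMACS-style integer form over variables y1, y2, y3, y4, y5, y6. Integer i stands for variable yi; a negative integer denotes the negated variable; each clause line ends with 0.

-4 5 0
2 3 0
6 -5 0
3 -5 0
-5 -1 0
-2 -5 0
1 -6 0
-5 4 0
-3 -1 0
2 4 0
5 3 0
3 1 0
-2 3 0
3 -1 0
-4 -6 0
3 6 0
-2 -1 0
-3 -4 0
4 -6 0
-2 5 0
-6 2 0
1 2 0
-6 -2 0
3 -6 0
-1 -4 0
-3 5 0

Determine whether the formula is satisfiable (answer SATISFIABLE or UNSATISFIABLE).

UNSATISFIABLE

y3 = True:
  propagation gives y1=False, y6=False, y5=False; an empty clause results — contradiction.
y3 = False:
  propagation gives y2=True; an empty clause results — contradiction.
Every branch closes, so no satisfying assignment exists.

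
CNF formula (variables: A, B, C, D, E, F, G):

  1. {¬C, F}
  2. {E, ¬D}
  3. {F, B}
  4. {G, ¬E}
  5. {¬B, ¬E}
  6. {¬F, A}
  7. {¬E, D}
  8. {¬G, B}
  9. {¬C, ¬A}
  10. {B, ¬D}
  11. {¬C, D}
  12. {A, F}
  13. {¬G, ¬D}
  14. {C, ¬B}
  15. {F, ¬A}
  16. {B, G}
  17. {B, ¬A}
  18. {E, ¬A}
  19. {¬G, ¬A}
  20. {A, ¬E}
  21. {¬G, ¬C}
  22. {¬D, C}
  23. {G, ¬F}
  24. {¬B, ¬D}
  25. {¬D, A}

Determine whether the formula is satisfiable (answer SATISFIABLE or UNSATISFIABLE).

A = True:
  propagation gives C=False, B=False; an empty clause results — contradiction.
A = False:
  propagation gives F=False; an empty clause results — contradiction.
Every branch closes, so no satisfying assignment exists.

UNSATISFIABLE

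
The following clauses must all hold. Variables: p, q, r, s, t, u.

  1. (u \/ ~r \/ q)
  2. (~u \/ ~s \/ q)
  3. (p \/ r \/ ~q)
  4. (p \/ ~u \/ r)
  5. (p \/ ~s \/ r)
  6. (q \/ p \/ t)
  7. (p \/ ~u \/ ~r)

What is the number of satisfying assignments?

Case analysis on p and r:
  p=T, r=T: t free; 5 ways for (q,s,u) × 2^1 = 10.
  p=T, r=F: t free; 7 ways for (q,s,u) × 2^1 = 14.
  p=F, r=T: remaining (q,s,t,u) ∈ {(T,F,F,F); (T,F,T,F); (T,T,F,F); (T,T,T,F)} — 4.
  p=F, r=F: remaining (q,s,t,u) ∈ {(F,F,T,F)} — 1.
Total: 10 + 14 + 4 + 1 = 29.

29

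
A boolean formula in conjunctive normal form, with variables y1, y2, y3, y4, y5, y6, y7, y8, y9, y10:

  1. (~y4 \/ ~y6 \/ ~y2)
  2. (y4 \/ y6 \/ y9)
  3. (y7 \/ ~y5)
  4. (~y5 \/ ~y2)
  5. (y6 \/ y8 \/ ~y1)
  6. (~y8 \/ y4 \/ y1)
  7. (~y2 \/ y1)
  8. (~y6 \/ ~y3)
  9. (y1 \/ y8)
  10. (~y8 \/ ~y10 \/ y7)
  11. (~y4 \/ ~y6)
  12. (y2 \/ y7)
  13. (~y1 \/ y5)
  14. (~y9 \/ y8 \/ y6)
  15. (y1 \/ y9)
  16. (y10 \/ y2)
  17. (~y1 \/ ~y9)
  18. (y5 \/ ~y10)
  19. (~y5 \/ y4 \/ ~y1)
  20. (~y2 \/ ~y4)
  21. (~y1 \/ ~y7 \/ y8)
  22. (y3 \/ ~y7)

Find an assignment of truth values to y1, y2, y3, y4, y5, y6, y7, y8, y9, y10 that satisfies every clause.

y1 = True  y2 = False  y3 = True  y4 = True  y5 = True  y6 = False  y7 = True  y8 = True  y9 = False  y10 = True

Try y1 = True.
  then y5 is forced to True.
  then y7 is forced to True.
  then y2 is forced to False.
  then y10 is forced to True.
  then y9 is forced to False.
  then y4 is forced to True.
  then y6 is forced to False.
  then y8 is forced to True.
  then y3 is forced to True.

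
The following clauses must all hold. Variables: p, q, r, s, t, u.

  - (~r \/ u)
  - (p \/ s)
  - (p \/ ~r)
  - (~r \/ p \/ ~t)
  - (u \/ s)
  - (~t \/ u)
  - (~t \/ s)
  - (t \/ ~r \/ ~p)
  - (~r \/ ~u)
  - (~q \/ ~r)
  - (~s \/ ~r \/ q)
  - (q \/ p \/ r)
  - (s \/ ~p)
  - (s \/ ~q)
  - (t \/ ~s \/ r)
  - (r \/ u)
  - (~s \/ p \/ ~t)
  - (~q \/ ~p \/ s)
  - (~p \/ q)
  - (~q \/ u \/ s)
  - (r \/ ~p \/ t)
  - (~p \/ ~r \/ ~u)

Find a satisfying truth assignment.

p=True, q=True, r=False, s=True, t=True, u=True

Set p = True and propagate.
  then s is forced to True.
  then q is forced to True.
  then r is forced to False.
  then t is forced to True.
  then u is forced to True.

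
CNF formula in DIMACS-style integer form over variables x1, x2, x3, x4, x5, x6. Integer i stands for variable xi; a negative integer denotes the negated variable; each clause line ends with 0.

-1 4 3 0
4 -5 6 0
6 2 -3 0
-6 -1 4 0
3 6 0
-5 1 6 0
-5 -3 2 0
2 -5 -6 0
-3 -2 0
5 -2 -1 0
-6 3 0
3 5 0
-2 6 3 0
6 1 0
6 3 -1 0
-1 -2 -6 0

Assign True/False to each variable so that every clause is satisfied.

Pure literal: x4 appears only positively; assign x4 = True.
Branch on x1: take x1 = True.
Branch on x2: take x2 = False.
The remaining clauses are satisfied by x3 = True, x5 = False, x6 = True.

x1=T, x2=F, x3=T, x4=T, x5=F, x6=T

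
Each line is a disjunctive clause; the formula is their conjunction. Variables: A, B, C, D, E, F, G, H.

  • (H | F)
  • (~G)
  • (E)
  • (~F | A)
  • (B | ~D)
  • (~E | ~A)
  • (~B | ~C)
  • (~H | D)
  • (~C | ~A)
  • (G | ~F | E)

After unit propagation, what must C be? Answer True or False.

False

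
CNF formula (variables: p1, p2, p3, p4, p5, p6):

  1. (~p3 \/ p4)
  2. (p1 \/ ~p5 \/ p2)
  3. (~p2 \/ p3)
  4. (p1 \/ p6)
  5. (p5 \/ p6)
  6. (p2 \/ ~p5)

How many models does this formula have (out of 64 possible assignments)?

11

Split on p2, then p5.
  p2=1, p5=1: remaining (p1,p3,p4,p6) ∈ {(0,1,1,1); (1,1,1,0); (1,1,1,1)} — 3.
  p2=1, p5=0: remaining (p1,p3,p4,p6) ∈ {(0,1,1,1); (1,1,1,1)} — 2.
  p2=0, p5=1: a clause becomes empty — 0.
  p2=0, p5=0: p1 free; 3 ways for (p3,p4,p6) × 2^1 = 6.
Total: 3 + 2 + 0 + 6 = 11.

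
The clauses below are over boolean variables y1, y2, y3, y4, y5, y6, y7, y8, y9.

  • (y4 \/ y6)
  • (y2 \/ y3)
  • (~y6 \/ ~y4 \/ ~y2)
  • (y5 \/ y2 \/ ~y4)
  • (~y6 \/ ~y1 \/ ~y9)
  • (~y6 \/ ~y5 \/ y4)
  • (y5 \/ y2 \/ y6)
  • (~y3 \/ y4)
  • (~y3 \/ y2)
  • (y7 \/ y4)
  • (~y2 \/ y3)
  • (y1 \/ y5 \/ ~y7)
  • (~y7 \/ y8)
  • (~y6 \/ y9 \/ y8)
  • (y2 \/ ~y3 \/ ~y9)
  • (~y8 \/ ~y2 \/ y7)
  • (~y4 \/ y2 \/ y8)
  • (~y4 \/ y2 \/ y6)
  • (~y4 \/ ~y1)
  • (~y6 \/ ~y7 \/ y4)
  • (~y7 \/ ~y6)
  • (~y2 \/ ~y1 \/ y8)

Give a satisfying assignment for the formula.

Set y1 = False and propagate.
Branch on y2: take y2 = True.
  then y3 is forced to True.
  then y4 is forced to True.
  then y6 is forced to False.
Set y5 = True and propagate.
The remaining clauses are satisfied by y7 = True, y8 = True, y9 = True.
Check each clause:
  1. (y4 \/ y6) — y4 is true.
  2. (y2 \/ y3) — y2 is true.
  3. (~y6 \/ ~y2 \/ ~y4) — ~y6 is true.
  4. (y2 \/ y5 \/ ~y4) — y2 is true.
  5. (~y6 \/ ~y1 \/ ~y9) — ~y6 is true.
  6. (~y5 \/ y4 \/ ~y6) — ~y6 is true.
  7. (y2 \/ y6 \/ y5) — y2 is true.
  8. (~y3 \/ y4) — y4 is true.
  9. (y2 \/ ~y3) — y2 is true.
  10. (y7 \/ y4) — y4 is true.
  11. (y3 \/ ~y2) — y3 is true.
  12. (y1 \/ y5 \/ ~y7) — y5 is true.
  13. (y8 \/ ~y7) — y8 is true.
  14. (y9 \/ y8 \/ ~y6) — y8 is true.
  15. (~y3 \/ ~y9 \/ y2) — y2 is true.
  16. (~y2 \/ y7 \/ ~y8) — y7 is true.
  17. (y2 \/ y8 \/ ~y4) — y8 is true.
  18. (y6 \/ ~y4 \/ y2) — y2 is true.
  19. (~y4 \/ ~y1) — ~y1 is true.
  20. (~y7 \/ ~y6 \/ y4) — ~y6 is true.
  21. (~y7 \/ ~y6) — ~y6 is true.
  22. (~y2 \/ y8 \/ ~y1) — y8 is true.

y1 = False  y2 = True  y3 = True  y4 = True  y5 = True  y6 = False  y7 = True  y8 = True  y9 = True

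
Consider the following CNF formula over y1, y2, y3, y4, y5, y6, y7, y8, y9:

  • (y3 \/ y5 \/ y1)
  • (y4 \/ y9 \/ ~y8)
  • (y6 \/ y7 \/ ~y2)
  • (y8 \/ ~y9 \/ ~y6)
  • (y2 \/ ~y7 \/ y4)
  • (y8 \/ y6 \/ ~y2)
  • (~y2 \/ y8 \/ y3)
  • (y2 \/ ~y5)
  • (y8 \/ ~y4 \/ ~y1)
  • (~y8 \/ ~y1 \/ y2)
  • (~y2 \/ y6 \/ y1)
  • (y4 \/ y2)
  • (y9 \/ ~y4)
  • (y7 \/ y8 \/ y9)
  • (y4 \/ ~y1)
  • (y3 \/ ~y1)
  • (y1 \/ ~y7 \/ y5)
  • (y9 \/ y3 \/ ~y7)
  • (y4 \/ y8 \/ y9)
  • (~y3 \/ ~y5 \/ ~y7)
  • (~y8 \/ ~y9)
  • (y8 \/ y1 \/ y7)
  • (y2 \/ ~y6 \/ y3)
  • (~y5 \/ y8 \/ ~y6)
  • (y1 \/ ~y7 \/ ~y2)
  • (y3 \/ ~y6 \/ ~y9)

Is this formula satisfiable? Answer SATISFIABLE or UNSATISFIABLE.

y8 = True:
  propagation gives y9=False, y4=True; an empty clause results — contradiction.
y8 = False:
  y2 = True:
    propagation gives y6=True, y9=False, y3=True, y4=False; an empty clause results — contradiction.
  y2 = False:
    propagation gives y5=False, y4=True, y1=False, y3=True; an empty clause results — contradiction.
Every branch closes, so no satisfying assignment exists.

UNSATISFIABLE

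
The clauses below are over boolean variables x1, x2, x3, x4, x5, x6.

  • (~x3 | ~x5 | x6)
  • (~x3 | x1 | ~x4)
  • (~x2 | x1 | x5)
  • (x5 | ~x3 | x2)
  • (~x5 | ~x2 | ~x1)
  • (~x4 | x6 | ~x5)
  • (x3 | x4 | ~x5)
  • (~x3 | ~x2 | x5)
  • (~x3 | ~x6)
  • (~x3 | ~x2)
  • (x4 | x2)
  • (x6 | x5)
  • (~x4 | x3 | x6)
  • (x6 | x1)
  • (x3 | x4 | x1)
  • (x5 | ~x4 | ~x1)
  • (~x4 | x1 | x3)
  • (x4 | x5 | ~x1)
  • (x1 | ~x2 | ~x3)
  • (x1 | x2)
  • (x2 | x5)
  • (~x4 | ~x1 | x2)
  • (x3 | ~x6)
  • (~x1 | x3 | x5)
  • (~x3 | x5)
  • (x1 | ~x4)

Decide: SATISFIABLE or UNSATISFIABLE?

x3 = True:
  propagation gives x6=False, x5=False; an empty clause results — contradiction.
x3 = False:
  propagation gives x6=False, x5=True, x4=False; an empty clause results — contradiction.
Every branch closes, so no satisfying assignment exists.

UNSATISFIABLE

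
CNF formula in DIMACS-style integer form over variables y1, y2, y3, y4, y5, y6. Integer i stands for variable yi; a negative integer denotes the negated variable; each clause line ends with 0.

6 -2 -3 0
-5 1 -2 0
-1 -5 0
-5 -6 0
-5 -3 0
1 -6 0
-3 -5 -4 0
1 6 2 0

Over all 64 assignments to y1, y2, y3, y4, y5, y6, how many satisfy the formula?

16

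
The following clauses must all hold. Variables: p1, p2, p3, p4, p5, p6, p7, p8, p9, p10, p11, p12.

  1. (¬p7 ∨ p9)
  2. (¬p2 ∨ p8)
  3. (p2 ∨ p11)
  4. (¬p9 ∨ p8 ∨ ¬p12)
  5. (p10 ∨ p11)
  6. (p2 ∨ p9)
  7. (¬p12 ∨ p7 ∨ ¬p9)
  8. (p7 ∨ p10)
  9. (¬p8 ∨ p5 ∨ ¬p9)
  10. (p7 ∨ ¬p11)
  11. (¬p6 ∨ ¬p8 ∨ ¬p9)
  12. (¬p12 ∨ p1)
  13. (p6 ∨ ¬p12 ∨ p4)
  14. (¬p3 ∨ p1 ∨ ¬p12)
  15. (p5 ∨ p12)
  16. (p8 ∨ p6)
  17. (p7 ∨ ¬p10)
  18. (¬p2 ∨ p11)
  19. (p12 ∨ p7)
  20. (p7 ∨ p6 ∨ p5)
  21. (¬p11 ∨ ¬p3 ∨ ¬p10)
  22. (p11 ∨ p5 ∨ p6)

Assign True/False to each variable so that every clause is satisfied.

Pure literal: p3 appears only negated; assign p3 = False.
p5 occurs only positively in the remaining clauses — set p5 = True.
Try p1 = False.
  then p12 is forced to False.
  then p7 is forced to True.
  then p9 is forced to True.
Set p2 = False and propagate.
  then p11 is forced to True.
The remaining clauses are satisfied by p4 = False, p6 = False, p8 = True, p10 = True.

p1 = False, p2 = False, p3 = False, p4 = False, p5 = True, p6 = False, p7 = True, p8 = True, p9 = True, p10 = True, p11 = True, p12 = False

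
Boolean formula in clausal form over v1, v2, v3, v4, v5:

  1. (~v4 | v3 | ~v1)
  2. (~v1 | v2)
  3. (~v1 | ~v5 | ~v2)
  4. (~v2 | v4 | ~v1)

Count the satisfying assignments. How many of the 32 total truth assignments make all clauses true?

17

Case analysis on v1 and v2:
  v1=T, v2=T: remaining (v3,v4,v5) ∈ {(T,T,F)} — 1.
  v1=T, v2=F: a clause becomes empty — 0.
  v1=F, v2=T: v3, v4, v5 free → 2^3 = 8.
  v1=F, v2=F: v3, v4, v5 free → 2^3 = 8.
Total: 1 + 0 + 8 + 8 = 17.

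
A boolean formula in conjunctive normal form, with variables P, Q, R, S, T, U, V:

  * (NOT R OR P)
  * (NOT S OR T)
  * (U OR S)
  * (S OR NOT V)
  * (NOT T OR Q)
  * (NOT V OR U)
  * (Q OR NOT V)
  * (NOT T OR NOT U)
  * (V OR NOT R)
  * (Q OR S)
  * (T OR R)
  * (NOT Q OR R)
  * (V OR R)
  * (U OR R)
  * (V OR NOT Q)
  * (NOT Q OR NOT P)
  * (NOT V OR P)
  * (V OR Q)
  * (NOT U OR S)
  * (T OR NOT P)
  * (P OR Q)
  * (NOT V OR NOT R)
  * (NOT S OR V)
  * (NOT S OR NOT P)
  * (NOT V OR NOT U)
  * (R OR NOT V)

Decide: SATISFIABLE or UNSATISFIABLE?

V = True:
  propagation gives S=True, T=True, Q=True, U=True; an empty clause results — contradiction.
V = False:
  propagation gives R=False; an empty clause results — contradiction.
Every branch closes, so no satisfying assignment exists.

UNSATISFIABLE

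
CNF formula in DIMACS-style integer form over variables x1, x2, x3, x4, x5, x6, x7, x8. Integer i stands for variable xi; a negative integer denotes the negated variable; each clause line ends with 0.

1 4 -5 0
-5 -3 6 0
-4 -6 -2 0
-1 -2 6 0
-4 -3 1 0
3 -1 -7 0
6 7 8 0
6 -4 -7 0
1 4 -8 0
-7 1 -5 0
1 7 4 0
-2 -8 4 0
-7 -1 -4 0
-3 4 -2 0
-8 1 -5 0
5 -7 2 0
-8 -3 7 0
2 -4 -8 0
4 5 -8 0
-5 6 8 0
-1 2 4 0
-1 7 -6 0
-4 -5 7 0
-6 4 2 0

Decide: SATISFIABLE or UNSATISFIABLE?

SATISFIABLE

Set x1 = False and propagate.
Try x2 = False.
Try x3 = False.
For the remaining variables, x4 = True, x5 = False, x6 = True, x7 = False, x8 = False works.
So x1=False, x2=False, x3=False, x4=True, x5=False, x6=True, x7=False, x8=False is a satisfying assignment.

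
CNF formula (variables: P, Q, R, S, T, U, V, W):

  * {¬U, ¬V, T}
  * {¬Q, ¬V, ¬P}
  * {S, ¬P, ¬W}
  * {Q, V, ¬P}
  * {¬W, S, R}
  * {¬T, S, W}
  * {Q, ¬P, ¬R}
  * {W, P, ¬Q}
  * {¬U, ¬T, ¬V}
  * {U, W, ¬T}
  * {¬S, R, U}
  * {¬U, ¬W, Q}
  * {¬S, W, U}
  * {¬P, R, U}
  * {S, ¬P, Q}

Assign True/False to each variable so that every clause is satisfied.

Try P = True.
Branch on Q: take Q = True.
  then V is forced to False.
Try R = False.
  then U is forced to True.
For the remaining variables, S = True, T = True, W = False works.
Every clause has at least one true literal under this assignment.

P = 1, Q = 1, R = 0, S = 1, T = 1, U = 1, V = 0, W = 0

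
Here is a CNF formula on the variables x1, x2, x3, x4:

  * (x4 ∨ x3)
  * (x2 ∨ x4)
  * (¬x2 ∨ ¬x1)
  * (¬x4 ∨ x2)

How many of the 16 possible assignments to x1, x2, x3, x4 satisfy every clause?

Satisfying assignments:
  x1=F x2=T x3=F x4=T
  x1=F x2=T x3=T x4=F
  x1=F x2=T x3=T x4=T
Count: 3.

3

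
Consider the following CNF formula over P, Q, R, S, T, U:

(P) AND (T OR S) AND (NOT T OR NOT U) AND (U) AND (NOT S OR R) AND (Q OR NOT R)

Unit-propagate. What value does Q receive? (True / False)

True

(P) stands alone — P = True.
(U) stands alone — U = True.
In (NOT U OR NOT T), NOT U is now false; NOT T must hold, so T = False.
In (S OR T), T is now false; S must hold, so S = True.
(NOT S OR R): since S = True, the clause reduces to (R). R = True.
From (NOT R OR Q) and R = True: Q = True.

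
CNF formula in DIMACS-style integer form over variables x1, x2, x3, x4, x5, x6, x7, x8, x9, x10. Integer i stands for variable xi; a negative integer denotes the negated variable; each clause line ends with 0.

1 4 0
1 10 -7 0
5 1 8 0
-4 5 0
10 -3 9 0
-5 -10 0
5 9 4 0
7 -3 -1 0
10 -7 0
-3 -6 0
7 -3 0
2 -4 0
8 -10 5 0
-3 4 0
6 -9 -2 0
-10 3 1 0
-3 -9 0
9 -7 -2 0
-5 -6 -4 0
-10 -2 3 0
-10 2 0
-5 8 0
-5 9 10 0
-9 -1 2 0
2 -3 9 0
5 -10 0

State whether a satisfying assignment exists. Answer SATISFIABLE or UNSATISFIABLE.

Try x1 = True.
Branch on x2: take x2 = True.
For the remaining variables, x3 = False, x4 = False, x5 = False, x6 = True, x7 = False, x8 = False, x9 = True, x10 = False works.
So x1=1, x2=1, x3=0, x4=0, x5=0, x6=1, x7=0, x8=0, x9=1, x10=0 is a satisfying assignment.

SATISFIABLE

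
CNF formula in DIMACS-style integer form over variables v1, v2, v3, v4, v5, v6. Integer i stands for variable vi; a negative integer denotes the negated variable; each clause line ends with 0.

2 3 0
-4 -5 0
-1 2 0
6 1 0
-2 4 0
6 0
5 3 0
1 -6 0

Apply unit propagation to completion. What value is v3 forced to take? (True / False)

True

Unit clause (v6) sets v6 = True.
From (v1 OR NOT v6) and v6 = True: v1 = True.
(v2 OR NOT v1): since v1 = True, the clause reduces to (v2). v2 = True.
(v4 OR NOT v2) with v2 = True leaves only v4, so v4 = True.
(NOT v5 OR NOT v4) with v4 = True leaves only NOT v5, so v5 = False.
From (v5 OR v3) and v5 = False: v3 = True.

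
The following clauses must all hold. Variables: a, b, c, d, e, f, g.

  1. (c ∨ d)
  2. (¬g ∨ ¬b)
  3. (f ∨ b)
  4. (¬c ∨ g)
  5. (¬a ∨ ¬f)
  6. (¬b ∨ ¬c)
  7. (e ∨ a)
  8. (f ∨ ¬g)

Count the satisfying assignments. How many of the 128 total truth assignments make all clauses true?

Split on b, then c.
  b=1, c=1: a clause becomes empty — 0.
  b=1, c=0: remaining (a,d,e,f,g) ∈ {(0,1,1,0,0); (0,1,1,1,0); (1,1,0,0,0); (1,1,1,0,0)} — 4.
  b=0, c=1: remaining (a,d,e,f,g) ∈ {(0,0,1,1,1); (0,1,1,1,1)} — 2.
  b=0, c=0: remaining (a,d,e,f,g) ∈ {(0,1,1,1,0); (0,1,1,1,1)} — 2.
Total: 0 + 4 + 2 + 2 = 8.

8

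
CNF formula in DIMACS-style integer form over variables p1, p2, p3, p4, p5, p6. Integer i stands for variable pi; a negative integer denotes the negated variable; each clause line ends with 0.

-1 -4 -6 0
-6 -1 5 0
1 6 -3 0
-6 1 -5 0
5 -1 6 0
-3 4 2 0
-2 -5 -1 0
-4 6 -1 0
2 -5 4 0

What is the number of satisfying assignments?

Split on p1, then p6.
  p1=T, p6=T: a clause becomes empty — 0.
  p1=T, p6=F: a clause becomes empty — 0.
  p1=F, p6=T: 7 of the 16 assignments to (p2,p3,p4,p5) work.
  p1=F, p6=F: 7 of the 16 assignments to (p2,p3,p4,p5) work.
Total: 0 + 0 + 7 + 7 = 14.

14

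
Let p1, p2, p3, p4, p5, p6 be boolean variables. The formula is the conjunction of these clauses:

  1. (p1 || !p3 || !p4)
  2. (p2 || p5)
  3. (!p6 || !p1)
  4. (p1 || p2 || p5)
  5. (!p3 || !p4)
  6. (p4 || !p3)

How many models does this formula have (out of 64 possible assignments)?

Split on p1, then p3.
  p1=1, p3=1: a clause becomes empty — 0.
  p1=1, p3=0: p4 free; 3 ways for (p2,p5,p6) × 2^1 = 6.
  p1=0, p3=1: a clause becomes empty — 0.
  p1=0, p3=0: p4, p6 free; 3 ways for (p2,p5) × 2^2 = 12.
Total: 0 + 6 + 0 + 12 = 18.

18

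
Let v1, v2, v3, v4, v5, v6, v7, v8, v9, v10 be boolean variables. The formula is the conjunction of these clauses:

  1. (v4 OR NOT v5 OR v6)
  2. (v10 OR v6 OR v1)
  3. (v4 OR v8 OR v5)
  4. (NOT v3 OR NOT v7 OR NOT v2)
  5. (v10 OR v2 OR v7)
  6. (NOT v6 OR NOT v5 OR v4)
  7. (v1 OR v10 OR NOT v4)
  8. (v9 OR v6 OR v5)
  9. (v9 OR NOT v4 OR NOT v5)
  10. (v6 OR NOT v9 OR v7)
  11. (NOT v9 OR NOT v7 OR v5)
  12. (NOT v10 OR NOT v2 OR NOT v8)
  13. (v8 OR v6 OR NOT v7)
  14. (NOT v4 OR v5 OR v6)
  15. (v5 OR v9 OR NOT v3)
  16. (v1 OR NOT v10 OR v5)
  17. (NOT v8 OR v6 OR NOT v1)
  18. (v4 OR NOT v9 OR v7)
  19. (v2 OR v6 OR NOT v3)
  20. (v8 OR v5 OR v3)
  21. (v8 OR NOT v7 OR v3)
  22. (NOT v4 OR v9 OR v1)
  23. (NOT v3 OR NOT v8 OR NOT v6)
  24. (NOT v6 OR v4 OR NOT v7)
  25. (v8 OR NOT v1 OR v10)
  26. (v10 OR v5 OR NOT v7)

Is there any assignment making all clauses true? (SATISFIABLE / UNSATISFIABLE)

Branch on v1: take v1 = True.
The remaining clauses are satisfied by v2 = True, v3 = False, v4 = True, v5 = True, v6 = True, v7 = False, v8 = False, v9 = True, v10 = True.
Every clause has at least one true literal under this assignment.
So v1=1, v2=1, v3=0, v4=1, v5=1, v6=1, v7=0, v8=0, v9=1, v10=1 is a satisfying assignment.

SATISFIABLE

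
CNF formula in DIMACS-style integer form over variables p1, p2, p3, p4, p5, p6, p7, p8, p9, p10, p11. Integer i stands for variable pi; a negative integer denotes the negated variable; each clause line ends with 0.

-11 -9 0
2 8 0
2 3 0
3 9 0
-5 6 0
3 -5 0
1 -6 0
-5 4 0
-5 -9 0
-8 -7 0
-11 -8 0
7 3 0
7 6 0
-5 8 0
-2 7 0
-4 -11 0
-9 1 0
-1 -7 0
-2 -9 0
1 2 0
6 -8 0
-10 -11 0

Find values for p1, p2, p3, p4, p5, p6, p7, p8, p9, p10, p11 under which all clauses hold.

p1=True, p2=False, p3=True, p4=True, p5=True, p6=True, p7=False, p8=True, p9=False, p10=True, p11=False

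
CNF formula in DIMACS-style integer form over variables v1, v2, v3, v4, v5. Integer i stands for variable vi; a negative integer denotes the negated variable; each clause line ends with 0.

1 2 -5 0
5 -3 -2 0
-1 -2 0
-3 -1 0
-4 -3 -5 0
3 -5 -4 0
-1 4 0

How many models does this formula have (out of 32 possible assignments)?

Split on v1, then v3.
  v1=T, v3=T: a clause becomes empty — 0.
  v1=T, v3=F: remaining (v2,v4,v5) ∈ {(F,T,F)} — 1.
  v1=F, v3=T: remaining (v2,v4,v5) ∈ {(F,F,F); (F,T,F); (T,F,T)} — 3.
  v1=F, v3=F: 5 of the 8 assignments to (v2,v4,v5) work.
Total: 0 + 1 + 3 + 5 = 9.

9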